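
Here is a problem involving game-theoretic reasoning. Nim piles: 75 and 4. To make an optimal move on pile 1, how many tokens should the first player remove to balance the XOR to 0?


Piles: 75 and 4
Current XOR: 75 XOR 4 = 79 (non-zero, so this is an N-position).
To make the XOR zero, we need to find a move that balances the piles.
For pile 1 (size 75): target = 75 XOR 79 = 4
We reduce pile 1 from 75 to 4.
Tokens removed: 75 - 4 = 71
Verification: 4 XOR 4 = 0

71


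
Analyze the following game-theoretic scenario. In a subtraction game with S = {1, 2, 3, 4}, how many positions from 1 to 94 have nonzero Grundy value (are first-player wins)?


Subtraction set S = {1, 2, 3, 4}, so G(n) = n mod 5.
G(n) = 0 when n is a multiple of 5.
Multiples of 5 in [1, 94]: 18
N-positions (nonzero Grundy) = 94 - 18 = 76

76


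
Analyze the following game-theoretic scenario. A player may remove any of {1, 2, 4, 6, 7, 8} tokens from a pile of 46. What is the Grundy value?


The subtraction set is S = {1, 2, 4, 6, 7, 8}.
G(k) = mex{ G(k - s) : s in S, s <= k }. We compute iteratively: G(0) = 0.
G(1) = mex({0}) = 1
G(2) = mex({0, 1}) = 2
G(3) = mex({1, 2}) = 0
G(4) = mex({0, 2}) = 1
G(5) = mex({0, 1}) = 2
G(6) = mex({0, 1, 2}) = 3
G(7) = mex({0, 1, 2, 3}) = 4
G(8) = mex({0, 1, 2, 3, 4}) = 5
G(9) = mex({0, 1, 2, 4, 5}) = 3
G(10) = mex({0, 1, 2, 3, 5}) = 4
G(11) = mex({0, 1, 2, 3, 4}) = 5
G(12) = mex({1, 2, 3, 4, 5}) = 0
G(13) = mex({0, 2, 3, 4, 5}) = 1
G(14) = mex({0, 1, 3, 4, 5}) = 2
G(15) = mex({1, 2, 3, 4, 5}) = 0
G(16) = mex({0, 2, 3, 4, 5}) = 1
G(17) = mex({0, 1, 3, 4, 5}) = 2
G(18) = mex({0, 1, 2, 4, 5}) = 3
G(19) = mex({0, 1, 2, 3, 5}) = 4
Observe that G(12)..G(19) = 0, 1, 2, 0, 1, 2, 3, 4 repeats G(0)..G(7) = 0, 1, 2, 0, 1, 2, 3, 4.
For k >= max(S) = 8, G(k) is determined by the previous 8 values G(k-8)..G(k-1); a window of 8 consecutive values has recurred shifted by 12, so by induction G(k + 12) = G(k) for all k >= 0: the sequence is periodic from the start with period 12.
One period: G(0..11) = 0, 1, 2, 0, 1, 2, 3, 4, 5, 3, 4, 5.
46 mod 12 = 10, so G(46) = G(10) = 4.

4


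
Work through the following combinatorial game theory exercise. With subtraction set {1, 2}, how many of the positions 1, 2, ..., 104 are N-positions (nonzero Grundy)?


Subtraction set S = {1, 2}, so G(n) = n mod 3.
G(n) = 0 when n is a multiple of 3.
Multiples of 3 in [1, 104]: 34
N-positions (nonzero Grundy) = 104 - 34 = 70

70


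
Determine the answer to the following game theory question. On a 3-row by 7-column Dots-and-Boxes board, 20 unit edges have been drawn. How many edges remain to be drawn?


Grid: 3 x 7 boxes, i.e. 4 rows and 8 columns of dots.
Horizontal edges: (rows + 1) * cols = 4 * 7 = 28
Vertical edges: rows * (cols + 1) = 3 * 8 = 24
Total edges: 28 + 24 = 52
Edges drawn: 20
Remaining: 52 - 20 = 32

32


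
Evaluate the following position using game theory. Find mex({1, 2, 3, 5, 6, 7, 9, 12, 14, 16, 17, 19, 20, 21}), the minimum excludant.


Set = {1, 2, 3, 5, 6, 7, 9, 12, 14, 16, 17, 19, 20, 21}
0 is NOT in the set. This is the mex.
mex = 0

0


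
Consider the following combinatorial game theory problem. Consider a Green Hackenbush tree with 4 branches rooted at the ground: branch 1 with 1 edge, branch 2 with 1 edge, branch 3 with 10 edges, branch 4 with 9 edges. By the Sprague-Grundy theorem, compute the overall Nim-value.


The tree has 4 branches from the ground vertex.
In Green Hackenbush, the Nim-value of a simple path of length k is k.
Branch 1: length 1, Nim-value = 1
Branch 2: length 1, Nim-value = 1
Branch 3: length 10, Nim-value = 10
Branch 4: length 9, Nim-value = 9
Total Nim-value = XOR of all branch values:
0 XOR 1 = 1
1 XOR 1 = 0
0 XOR 10 = 10
10 XOR 9 = 3
Nim-value of the tree = 3

3


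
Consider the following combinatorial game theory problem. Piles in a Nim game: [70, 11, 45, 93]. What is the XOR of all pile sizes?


We need the XOR (exclusive or) of all pile sizes.
After XOR-ing pile 1 (size 70): 0 XOR 70 = 70
After XOR-ing pile 2 (size 11): 70 XOR 11 = 77
After XOR-ing pile 3 (size 45): 77 XOR 45 = 96
After XOR-ing pile 4 (size 93): 96 XOR 93 = 61
The Nim-value of this position is 61.

61


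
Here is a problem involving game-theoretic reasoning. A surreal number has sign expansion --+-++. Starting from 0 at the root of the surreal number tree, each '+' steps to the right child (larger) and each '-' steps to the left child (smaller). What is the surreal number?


Sign expansion: --+-++
Rule: track bounds (lo, hi), initially (-inf, +inf). On '+', the current value becomes lo and we move to the simplest number in (value, hi): value + 1 if hi = +inf, otherwise the midpoint (value + hi)/2. On '-', the current value becomes hi and we move to value - 1 if lo = -inf, otherwise the midpoint (lo + value)/2.
Start at 0.
Step 1: sign = -, move left. Bounds: (-inf, 0). Value = -1
Step 2: sign = -, move left. Bounds: (-inf, -1). Value = -2
Step 3: sign = +, move right. Bounds: (-2, -1). Value = -3/2
Step 4: sign = -, move left. Bounds: (-2, -3/2). Value = -7/4
Step 5: sign = +, move right. Bounds: (-7/4, -3/2). Value = -13/8
Step 6: sign = +, move right. Bounds: (-13/8, -3/2). Value = -25/16
The surreal number with sign expansion --+-++ is -25/16.

-25/16


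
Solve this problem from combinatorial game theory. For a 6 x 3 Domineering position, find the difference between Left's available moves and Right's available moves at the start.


Board is 6 x 3 (rows x cols).
Left (vertical) placements: (rows-1) * cols = 5 * 3 = 15
Right (horizontal) placements: rows * (cols-1) = 6 * 2 = 12
Advantage = Left - Right = 15 - 12 = 3

3


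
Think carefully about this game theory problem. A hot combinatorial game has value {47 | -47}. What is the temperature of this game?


The game is {47 | -47}, a switch {a | b} with numbers a > b.
Cooling {a | b} by t gives {a - t | b + t}, which stops being hot when a - t = b + t, i.e. at t = (a - b)/2. So the temperature of a switch is (a - b)/2.
Temperature = (Left option - Right option) / 2
= (47 - (-47)) / 2
= 94 / 2
= 47

47


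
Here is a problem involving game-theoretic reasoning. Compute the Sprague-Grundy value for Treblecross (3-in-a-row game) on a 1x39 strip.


Treblecross: place X on empty cells; 3-in-a-row wins.
Playing within two cells of an existing X lets the opponent win at once, so sensible play treats the cells i-2..i+2 around each X as dead. The player left with no safe cell loses, so this is a normal-play take-away game on strips of safe cells.
Placing X at cell i (0-indexed) of a strip of k safe cells leaves independent strips of sizes max(0, i-2) and max(0, k-i-3). Hence G(k) = mex{ G(max(0,i-2)) XOR G(max(0,k-i-3)) : 0 <= i < k }, with G(0) = 0.
G(1): splits (0,0):0^0=0 -> mex({0}) = 1
G(2): splits (0,0):0^0=0 -> mex({0}) = 1
G(3): splits (0,0):0^0=0 -> mex({0}) = 1
G(4): splits (0,1):0^1=1 (0,0):0^0=0 -> mex({0, 1}) = 2
G(5): splits (0,2):0^1=1 (0,1):0^1=1 (0,0):0^0=0 -> mex({0, 1}) = 2
G(6) = mex({1}) = 0
G(7) = mex({0, 1, 2}) = 3
G(8) = mex({0, 1, 2}) = 3
G(9) = mex({0, 2}) = 1
G(10) = mex({0, 2, 3}) = 1
G(11) = mex({0, 3}) = 1
G(12) = mex({1, 3}) = 0
G(13) = mex({0, 1, 2, 3}) = 4
G(14) = mex({0, 1, 2}) = 3
G(15) = mex({0, 1, 2}) = 3
G(16) = mex({0, 1, 2, 4}) = 3
G(17) = mex({0, 1, 3, 4}) = 2
G(18) = mex({0, 1, 3, 4}) = 2
G(19) = mex({0, 1, 3, 5}) = 2
G(20) = mex({0, 1, 2, 3, 5}) = 4
G(21) = mex({0, 1, 2, 3, 5}) = 4
G(22) = mex({1, 2, 6}) = 0
G(23) = mex({0, 1, 2, 3, 4, 6}) = 5
G(24) = mex({0, 1, 2, 3, 4}) = 5
G(25) = mex({0, 1, 3, 4, 7}) = 2
G(26) = mex({0, 1, 3, 4, 5, 7}) = 2
G(27) = mex({0, 1, 3, 5}) = 2
G(28) = mex({0, 1, 2, 5}) = 3
G(29) = mex({0, 1, 2, 4, 5, 6}) = 3
G(30) = mex({1, 2, 4, 6}) = 0
G(31) = mex({0, 1, 2, 3, 4, 6}) = 5
G(32) = mex({1, 2, 3, 4, 7}) = 0
G(33) = mex({0, 3, 7}) = 1
G(34) = mex({0, 2, 3, 5, 7}) = 1
G(35) = mex({0, 2, 3, 5, 6}) = 1
G(36) = mex({0, 1, 2, 5, 6}) = 3
G(37) = mex({0, 1, 2, 4, 5, 6}) = 3
G(38) = mex({0, 1, 2, 4}) = 3
G(39) = mex({0, 1, 2, 3, 4, 7}) = 5
Therefore G(39) = 5.

5


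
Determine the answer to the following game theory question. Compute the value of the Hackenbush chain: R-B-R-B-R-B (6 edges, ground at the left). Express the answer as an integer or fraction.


Edges (from ground): R-B-R-B-R-B
By Berlekamp's sign-expansion rule, a Blue-Red Hackenbush stalk has the value of the surreal number whose sign sequence is the edge sequence with B -> + and R -> -.
Sign sequence: -+-+-+
Trace the sign expansion in the surreal number tree, starting from 0:
Edge 1: R (sign -) -> bounds (-inf, 0), value = -1
Edge 2: B (sign +) -> bounds (-1, 0), value = -1/2
Edge 3: R (sign -) -> bounds (-1, -1/2), value = -3/4
Edge 4: B (sign +) -> bounds (-3/4, -1/2), value = -5/8
Edge 5: R (sign -) -> bounds (-3/4, -5/8), value = -11/16
Edge 6: B (sign +) -> bounds (-11/16, -5/8), value = -21/32
Game value = -21/32

-21/32


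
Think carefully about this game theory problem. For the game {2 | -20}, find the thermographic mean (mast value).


Game = {2 | -20}, a switch {a | b} with numbers a > b.
Its thermograph has left wall a - t and right wall b + t, which meet at t = (a - b)/2, where both equal (a + b)/2. So the mast (mean value) is at (a + b)/2.
Mean = (2 + (-20))/2 = -18/2 = -9

-9


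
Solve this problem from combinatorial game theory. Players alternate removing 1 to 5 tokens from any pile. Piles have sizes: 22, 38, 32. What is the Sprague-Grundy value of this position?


Subtraction set: {1, 2, 3, 4, 5}
For this subtraction set, G(n) = n mod 6 (period = max + 1 = 6).
Pile 1 (size 22): G(22) = 22 mod 6 = 4
Pile 2 (size 38): G(38) = 38 mod 6 = 2
Pile 3 (size 32): G(32) = 32 mod 6 = 2
Total Grundy value = XOR of all: 4 XOR 2 XOR 2 = 4

4


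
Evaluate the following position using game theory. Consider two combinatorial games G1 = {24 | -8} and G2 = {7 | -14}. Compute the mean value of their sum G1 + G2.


G1 = {24 | -8}, G2 = {7 | -14}
Each is a switch {a | b} with numbers a > b; its mean value is (a + b)/2, and mean value is additive over game sums: m(G1 + G2) = m(G1) + m(G2).
Mean of G1 = (24 + (-8))/2 = 16/2 = 8
Mean of G2 = (7 + (-14))/2 = -7/2 = -7/2
Mean of G1 + G2 = 8 + -7/2 = 9/2

9/2


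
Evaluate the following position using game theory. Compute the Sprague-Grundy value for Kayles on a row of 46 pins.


Kayles: a move removes 1 or 2 adjacent pins from a contiguous row.
Removing pins from a row of k leaves two independent rows (a, b) with a + b = k - 1 (one pin) or a + b = k - 2 (two pins); an end removal gives a = 0.
By Sprague-Grundy, G(k) = mex{ G(a) XOR G(b) } over all these splits. G(0) = 0.
G(1): splits (0,0):0^0=0 -> mex({0}) = 1
G(2): splits (0,1):0^1=1 (0,0):0^0=0 -> mex({0, 1}) = 2
G(3): splits (0,2):0^2=2 (1,1):1^1=0 (0,1):0^1=1 -> mex({0, 1, 2}) = 3
G(4): splits (0,3):0^3=3 (1,2):1^2=3 (0,2):0^2=2 (1,1):1^1=0 -> mex({0, 2, 3}) = 1
G(5): splits (0,4):0^1=1 (1,3):1^3=2 (2,2):2^2=0 (0,3):0^3=3 (1,2):1^2=3 -> mex({0, 1, 2, 3}) = 4
G(6) = mex({0, 1, 2, 4}) = 3
G(7) = mex({0, 1, 3, 4, 5}) = 2
G(8) = mex({0, 2, 3, 5, 6}) = 1
G(9) = mex({0, 1, 2, 3, 6, 7}) = 4
G(10) = mex({0, 1, 3, 4, 5, 7}) = 2
G(11) = mex({0, 1, 2, 3, 4, 5}) = 6
G(12) = mex({0, 1, 2, 3, 5, 6, 7}) = 4
G(13) = mex({0, 2, 3, 4, 6, 7}) = 1
G(14) = mex({0, 1, 4, 5, 6, 7}) = 2
G(15) = mex({0, 1, 2, 3, 4, 5, 6}) = 7
G(16) = mex({0, 2, 3, 5, 6, 7}) = 1
G(17) = mex({0, 1, 2, 3, 5, 6, 7}) = 4
G(18) = mex({0, 1, 2, 4, 5, 6}) = 3
G(19) = mex({0, 1, 3, 4, 5, 7}) = 2
G(20) = mex({0, 2, 3, 4, 5, 6, 7}) = 1
G(21) = mex({0, 1, 2, 3, 5, 6, 7}) = 4
G(22) = mex({0, 1, 2, 3, 4, 5, 7}) = 6
G(23) = mex({0, 1, 2, 3, 4, 5, 6}) = 7
G(24) = mex({0, 1, 2, 3, 5, 6, 7}) = 4
G(25) = mex({0, 2, 3, 4, 6, 7}) = 1
G(26) = mex({0, 1, 3, 4, 5, 6, 7}) = 2
G(27) = mex({0, 1, 2, 3, 4, 5, 6, 7}) = 8
G(28) = mex({0, 1, 2, 3, 4, 6, 7, 8}) = 5
G(29) = mex({0, 1, 2, 3, 5, 6, 7, 8, 9}) = 4
G(30) = mex({0, 1, 2, 3, 4, 5, 6, 9, 10}) = 7
G(31) = mex({0, 1, 3, 4, 5, 7, 10, 11}) = 2
G(32) = mex({0, 2, 3, 4, 5, 6, 7, 9, 11}) = 1
G(33) = mex({0, 1, 2, 3, 4, 5, 6, 7, 9, 12}) = 8
G(34) = mex({0, 1, 2, 3, 4, 5, 7, 8, 11, 12}) = 6
G(35) = mex({0, 1, 2, 3, 4, 5, 6, 8, 9, 10, 11}) = 7
G(36) = mex({0, 1, 2, 3, 5, 6, 7, 9, 10}) = 4
G(37) = mex({0, 2, 3, 4, 6, 7, 9, 10, 11, 12}) = 1
G(38) = mex({0, 1, 3, 4, 5, 6, 7, 9, 10, 11, 12}) = 2
G(39) = mex({0, 1, 2, 4, 5, 6, 7, 9, 10, 12, 14}) = 3
G(40) = mex({0, 2, 3, 4, 6, 7, 11, 12, 14}) = 1
G(41) = mex({0, 1, 2, 3, 5, 6, 7, 9, 10, 11, 12}) = 4
G(42) = mex({0, 1, 2, 3, 4, 5, 6, 9, 10}) = 7
G(43) = mex({0, 1, 3, 4, 5, 7, 9, 10, 12, 15}) = 2
G(44) = mex({0, 2, 3, 4, 5, 6, 7, 9, 10, 12, 15}) = 1
G(45) = mex({0, 1, 2, 3, 4, 5, 6, 7, 9, 10, 12, 14}) = 8
G(46) = mex({0, 1, 3, 4, 5, 7, 8, 11, 12, 14}) = 2
Therefore G(46) = 2.

2


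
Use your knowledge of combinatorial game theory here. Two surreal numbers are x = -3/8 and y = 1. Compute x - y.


x = -3/8, y = 1
Converting to common denominator: 8
x = -3/8, y = 8/8
x - y = -3/8 - 1 = -11/8

-11/8


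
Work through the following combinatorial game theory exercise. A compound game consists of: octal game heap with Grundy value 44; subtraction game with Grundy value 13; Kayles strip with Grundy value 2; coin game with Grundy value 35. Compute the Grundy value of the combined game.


By the Sprague-Grundy theorem, the Grundy value of a sum of games is the XOR of individual Grundy values.
octal game heap: Grundy value = 44. Running XOR: 0 XOR 44 = 44
subtraction game: Grundy value = 13. Running XOR: 44 XOR 13 = 33
Kayles strip: Grundy value = 2. Running XOR: 33 XOR 2 = 35
coin game: Grundy value = 35. Running XOR: 35 XOR 35 = 0
The combined Grundy value is 0.

0


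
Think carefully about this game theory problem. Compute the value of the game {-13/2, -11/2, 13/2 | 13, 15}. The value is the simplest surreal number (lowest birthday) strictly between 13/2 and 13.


Left options: {-13/2, -11/2, 13/2}, max = 13/2
Right options: {13, 15}, min = 13
All options are numbers and max(Left) < min(Right), so by the simplicity theorem the value is the simplest (earliest-born) number strictly between 13/2 and 13.
Integers 7 through 12 all lie strictly between 13/2 and 13.
Among integers, the simplest (lowest birthday = smallest |n|; 0 is born on day 0, +-n on day n) is 7.
No non-integer in the interval can be simpler: if x is a non-integer in the interval, then floor(x) or ceil(x) also lies in the interval (the interval contains an integer), and both are proper prefixes of x's sign expansion, i.e. born earlier. So the game value is 7.
Game value = 7

7


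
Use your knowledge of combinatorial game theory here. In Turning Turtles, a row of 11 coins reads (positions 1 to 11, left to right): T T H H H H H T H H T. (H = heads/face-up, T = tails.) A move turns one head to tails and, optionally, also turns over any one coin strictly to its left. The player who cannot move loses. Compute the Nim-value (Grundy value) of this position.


Coins: T T H H H H H T H H T
Key fact: a single head at position k behaves exactly like a Nim heap of size k (turning it to T and optionally flipping a coin at j < k corresponds to moving the heap from k to j, or to 0), and heads combine as a disjunctive sum (two heads at the same place would cancel, matching j XOR j = 0). So the Nim-value is the XOR of the 1-indexed positions of the heads.
Face-up positions (1-indexed): [3, 4, 5, 6, 7, 9, 10]
XOR 0 with 3: 0 XOR 3 = 3
XOR 3 with 4: 3 XOR 4 = 7
XOR 7 with 5: 7 XOR 5 = 2
XOR 2 with 6: 2 XOR 6 = 4
XOR 4 with 7: 4 XOR 7 = 3
XOR 3 with 9: 3 XOR 9 = 10
XOR 10 with 10: 10 XOR 10 = 0
Nim-value = 0

0


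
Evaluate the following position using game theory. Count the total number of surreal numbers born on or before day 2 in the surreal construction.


Day 0: {|} = 0 is born. Count = 1.
Day n: the number of surreal numbers born by day n is 2^(n+1) - 1.
By day 0: 2^1 - 1 = 1
By day 1: 2^2 - 1 = 3
By day 2: 2^3 - 1 = 7
By day 2: 7 surreal numbers.

7


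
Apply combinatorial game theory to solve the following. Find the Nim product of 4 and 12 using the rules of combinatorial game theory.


Nim multiplication is bilinear over XOR: (u XOR v) * w = (u*w) XOR (v*w).
So we split each operand into its bit components and XOR the pairwise Nim products.
4 = 4 (as XOR of powers of 2).
12 = 4 + 8 (as XOR of powers of 2).
Using the standard Nim-product table on single bits:
  2*2 = 3,   2*4 = 8,   2*8 = 12,
  4*4 = 6,   4*8 = 11,  8*8 = 13,
and  1*x = x (identity), k*l = l*k (commutative).
Pairwise Nim products:
  4 * 4 = 6
  4 * 8 = 11
XOR them: 6 XOR 11 = 13.
Result: 4 * 12 = 13 (in Nim).

13


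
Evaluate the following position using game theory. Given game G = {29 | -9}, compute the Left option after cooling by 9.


Original game: {29 | -9} (a switch {a | b} with a > b).
Cooling by t (for t below the temperature (a - b)/2 = 19) taxes each move by t: {a | b} cooled by t is {a - t | b + t}.
Cooling amount: t = 9
Cooled Left option: 29 - 9 = 20
Cooled Right option: -9 + 9 = 0
Cooled game: {20 | 0}
Left option = 20

20


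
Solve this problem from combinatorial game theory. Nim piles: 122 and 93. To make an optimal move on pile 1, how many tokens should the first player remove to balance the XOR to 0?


Piles: 122 and 93
Current XOR: 122 XOR 93 = 39 (non-zero, so this is an N-position).
To make the XOR zero, we need to find a move that balances the piles.
For pile 1 (size 122): target = 122 XOR 39 = 93
We reduce pile 1 from 122 to 93.
Tokens removed: 122 - 93 = 29
Verification: 93 XOR 93 = 0

29


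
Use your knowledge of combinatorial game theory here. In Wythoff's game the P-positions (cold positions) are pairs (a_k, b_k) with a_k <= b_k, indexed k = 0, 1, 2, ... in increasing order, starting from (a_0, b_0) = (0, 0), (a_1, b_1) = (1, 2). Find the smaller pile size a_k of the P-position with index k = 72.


By Wythoff's theorem, a_k = floor(k * phi) and b_k = floor(k * phi^2) = a_k + k, where phi = (1 + sqrt(5))/2 is the golden ratio.
phi = (1 + sqrt(5))/2 = 1.618034
k = 72
k * phi = 72 * 1.618034 = 116.498447
a_72 = floor(k * phi) = 116

116


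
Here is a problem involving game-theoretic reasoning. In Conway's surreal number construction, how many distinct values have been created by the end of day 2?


Day 0: {|} = 0 is born. Count = 1.
Day n: the number of surreal numbers born by day n is 2^(n+1) - 1.
By day 0: 2^1 - 1 = 1
By day 1: 2^2 - 1 = 3
By day 2: 2^3 - 1 = 7
By day 2: 7 surreal numbers.

7


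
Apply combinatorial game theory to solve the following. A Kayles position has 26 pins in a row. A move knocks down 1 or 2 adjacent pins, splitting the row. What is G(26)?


Kayles: a move removes 1 or 2 adjacent pins from a contiguous row.
Removing pins from a row of k leaves two independent rows (a, b) with a + b = k - 1 (one pin) or a + b = k - 2 (two pins); an end removal gives a = 0.
By Sprague-Grundy, G(k) = mex{ G(a) XOR G(b) } over all these splits. G(0) = 0.
G(1): splits (0,0):0^0=0 -> mex({0}) = 1
G(2): splits (0,1):0^1=1 (0,0):0^0=0 -> mex({0, 1}) = 2
G(3): splits (0,2):0^2=2 (1,1):1^1=0 (0,1):0^1=1 -> mex({0, 1, 2}) = 3
G(4): splits (0,3):0^3=3 (1,2):1^2=3 (0,2):0^2=2 (1,1):1^1=0 -> mex({0, 2, 3}) = 1
G(5): splits (0,4):0^1=1 (1,3):1^3=2 (2,2):2^2=0 (0,3):0^3=3 (1,2):1^2=3 -> mex({0, 1, 2, 3}) = 4
G(6) = mex({0, 1, 2, 4}) = 3
G(7) = mex({0, 1, 3, 4, 5}) = 2
G(8) = mex({0, 2, 3, 5, 6}) = 1
G(9) = mex({0, 1, 2, 3, 6, 7}) = 4
G(10) = mex({0, 1, 3, 4, 5, 7}) = 2
G(11) = mex({0, 1, 2, 3, 4, 5}) = 6
G(12) = mex({0, 1, 2, 3, 5, 6, 7}) = 4
G(13) = mex({0, 2, 3, 4, 6, 7}) = 1
G(14) = mex({0, 1, 4, 5, 6, 7}) = 2
G(15) = mex({0, 1, 2, 3, 4, 5, 6}) = 7
G(16) = mex({0, 2, 3, 5, 6, 7}) = 1
G(17) = mex({0, 1, 2, 3, 5, 6, 7}) = 4
G(18) = mex({0, 1, 2, 4, 5, 6}) = 3
G(19) = mex({0, 1, 3, 4, 5, 7}) = 2
G(20) = mex({0, 2, 3, 4, 5, 6, 7}) = 1
G(21) = mex({0, 1, 2, 3, 5, 6, 7}) = 4
G(22) = mex({0, 1, 2, 3, 4, 5, 7}) = 6
G(23) = mex({0, 1, 2, 3, 4, 5, 6}) = 7
G(24) = mex({0, 1, 2, 3, 5, 6, 7}) = 4
G(25) = mex({0, 2, 3, 4, 6, 7}) = 1
G(26) = mex({0, 1, 3, 4, 5, 6, 7}) = 2
Therefore G(26) = 2.

2


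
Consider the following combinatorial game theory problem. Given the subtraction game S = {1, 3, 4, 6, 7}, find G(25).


The subtraction set is S = {1, 3, 4, 6, 7}.
G(k) = mex{ G(k - s) : s in S, s <= k }. We compute iteratively: G(0) = 0.
G(1) = mex({0}) = 1
G(2) = mex({1}) = 0
G(3) = mex({0}) = 1
G(4) = mex({0, 1}) = 2
G(5) = mex({0, 1, 2}) = 3
G(6) = mex({0, 1, 3}) = 2
G(7) = mex({0, 1, 2}) = 3
G(8) = mex({0, 1, 2, 3}) = 4
G(9) = mex({0, 1, 2, 3, 4}) = 5
G(10) = mex({1, 2, 3, 5}) = 0
G(11) = mex({0, 2, 3, 4}) = 1
G(12) = mex({1, 2, 3, 4, 5}) = 0
G(13) = mex({0, 2, 3, 5}) = 1
G(14) = mex({0, 1, 3, 4}) = 2
G(15) = mex({0, 1, 2, 4, 5}) = 3
G(16) = mex({0, 1, 3, 5}) = 2
Observe that G(10)..G(16) = 0, 1, 0, 1, 2, 3, 2 repeats G(0)..G(6) = 0, 1, 0, 1, 2, 3, 2.
For k >= max(S) = 7, G(k) is determined by the previous 7 values G(k-7)..G(k-1); a window of 7 consecutive values has recurred shifted by 10, so by induction G(k + 10) = G(k) for all k >= 0: the sequence is periodic from the start with period 10.
One period: G(0..9) = 0, 1, 0, 1, 2, 3, 2, 3, 4, 5.
25 mod 10 = 5, so G(25) = G(5) = 3.

3


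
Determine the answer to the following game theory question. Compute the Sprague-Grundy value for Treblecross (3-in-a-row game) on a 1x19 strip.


Treblecross: place X on empty cells; 3-in-a-row wins.
Playing within two cells of an existing X lets the opponent win at once, so sensible play treats the cells i-2..i+2 around each X as dead. The player left with no safe cell loses, so this is a normal-play take-away game on strips of safe cells.
Placing X at cell i (0-indexed) of a strip of k safe cells leaves independent strips of sizes max(0, i-2) and max(0, k-i-3). Hence G(k) = mex{ G(max(0,i-2)) XOR G(max(0,k-i-3)) : 0 <= i < k }, with G(0) = 0.
G(1): splits (0,0):0^0=0 -> mex({0}) = 1
G(2): splits (0,0):0^0=0 -> mex({0}) = 1
G(3): splits (0,0):0^0=0 -> mex({0}) = 1
G(4): splits (0,1):0^1=1 (0,0):0^0=0 -> mex({0, 1}) = 2
G(5): splits (0,2):0^1=1 (0,1):0^1=1 (0,0):0^0=0 -> mex({0, 1}) = 2
G(6) = mex({1}) = 0
G(7) = mex({0, 1, 2}) = 3
G(8) = mex({0, 1, 2}) = 3
G(9) = mex({0, 2}) = 1
G(10) = mex({0, 2, 3}) = 1
G(11) = mex({0, 3}) = 1
G(12) = mex({1, 3}) = 0
G(13) = mex({0, 1, 2, 3}) = 4
G(14) = mex({0, 1, 2}) = 3
G(15) = mex({0, 1, 2}) = 3
G(16) = mex({0, 1, 2, 4}) = 3
G(17) = mex({0, 1, 3, 4}) = 2
G(18) = mex({0, 1, 3, 4}) = 2
G(19) = mex({0, 1, 3, 5}) = 2
Therefore G(19) = 2.

2


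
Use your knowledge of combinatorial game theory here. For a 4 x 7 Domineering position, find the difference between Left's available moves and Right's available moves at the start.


Board is 4 x 7 (rows x cols).
Left (vertical) placements: (rows-1) * cols = 3 * 7 = 21
Right (horizontal) placements: rows * (cols-1) = 4 * 6 = 24
Advantage = Left - Right = 21 - 24 = -3

-3


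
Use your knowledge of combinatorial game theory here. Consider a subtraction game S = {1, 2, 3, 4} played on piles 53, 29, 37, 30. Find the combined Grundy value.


Subtraction set: {1, 2, 3, 4}
For this subtraction set, G(n) = n mod 5 (period = max + 1 = 5).
Pile 1 (size 53): G(53) = 53 mod 5 = 3
Pile 2 (size 29): G(29) = 29 mod 5 = 4
Pile 3 (size 37): G(37) = 37 mod 5 = 2
Pile 4 (size 30): G(30) = 30 mod 5 = 0
Total Grundy value = XOR of all: 3 XOR 4 XOR 2 XOR 0 = 5

5


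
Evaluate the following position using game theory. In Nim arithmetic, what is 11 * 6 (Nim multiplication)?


Nim multiplication is bilinear over XOR: (u XOR v) * w = (u*w) XOR (v*w).
So we split each operand into its bit components and XOR the pairwise Nim products.
11 = 1 + 2 + 8 (as XOR of powers of 2).
6 = 2 + 4 (as XOR of powers of 2).
Using the standard Nim-product table on single bits:
  2*2 = 3,   2*4 = 8,   2*8 = 12,
  4*4 = 6,   4*8 = 11,  8*8 = 13,
and  1*x = x (identity), k*l = l*k (commutative).
Pairwise Nim products:
  1 * 2 = 2
  1 * 4 = 4
  2 * 2 = 3
  2 * 4 = 8
  8 * 2 = 12
  8 * 4 = 11
XOR them: 2 XOR 4 XOR 3 XOR 8 XOR 12 XOR 11 = 10.
Result: 11 * 6 = 10 (in Nim).

10


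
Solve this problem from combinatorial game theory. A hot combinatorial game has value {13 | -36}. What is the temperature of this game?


The game is {13 | -36}, a switch {a | b} with numbers a > b.
Cooling {a | b} by t gives {a - t | b + t}, which stops being hot when a - t = b + t, i.e. at t = (a - b)/2. So the temperature of a switch is (a - b)/2.
Temperature = (Left option - Right option) / 2
= (13 - (-36)) / 2
= 49 / 2
= 49/2

49/2


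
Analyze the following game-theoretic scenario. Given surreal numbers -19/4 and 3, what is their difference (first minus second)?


x = -19/4, y = 3
Converting to common denominator: 4
x = -19/4, y = 12/4
x - y = -19/4 - 3 = -31/4

-31/4


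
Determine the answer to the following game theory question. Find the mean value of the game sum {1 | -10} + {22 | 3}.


G1 = {1 | -10}, G2 = {22 | 3}
Each is a switch {a | b} with numbers a > b; its mean value is (a + b)/2, and mean value is additive over game sums: m(G1 + G2) = m(G1) + m(G2).
Mean of G1 = (1 + (-10))/2 = -9/2 = -9/2
Mean of G2 = (22 + (3))/2 = 25/2 = 25/2
Mean of G1 + G2 = -9/2 + 25/2 = 8

8


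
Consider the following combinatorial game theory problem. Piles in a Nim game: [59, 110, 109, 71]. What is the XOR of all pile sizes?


We need the XOR (exclusive or) of all pile sizes.
After XOR-ing pile 1 (size 59): 0 XOR 59 = 59
After XOR-ing pile 2 (size 110): 59 XOR 110 = 85
After XOR-ing pile 3 (size 109): 85 XOR 109 = 56
After XOR-ing pile 4 (size 71): 56 XOR 71 = 127
The Nim-value of this position is 127.

127


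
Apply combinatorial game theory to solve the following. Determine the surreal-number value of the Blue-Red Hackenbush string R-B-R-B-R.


Edges (from ground): R-B-R-B-R
By Berlekamp's sign-expansion rule, a Blue-Red Hackenbush stalk has the value of the surreal number whose sign sequence is the edge sequence with B -> + and R -> -.
Sign sequence: -+-+-
Trace the sign expansion in the surreal number tree, starting from 0:
Edge 1: R (sign -) -> bounds (-inf, 0), value = -1
Edge 2: B (sign +) -> bounds (-1, 0), value = -1/2
Edge 3: R (sign -) -> bounds (-1, -1/2), value = -3/4
Edge 4: B (sign +) -> bounds (-3/4, -1/2), value = -5/8
Edge 5: R (sign -) -> bounds (-3/4, -5/8), value = -11/16
Game value = -11/16

-11/16


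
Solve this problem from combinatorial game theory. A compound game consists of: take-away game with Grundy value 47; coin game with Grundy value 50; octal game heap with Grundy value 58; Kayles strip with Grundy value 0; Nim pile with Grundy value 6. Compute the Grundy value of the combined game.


By the Sprague-Grundy theorem, the Grundy value of a sum of games is the XOR of individual Grundy values.
take-away game: Grundy value = 47. Running XOR: 0 XOR 47 = 47
coin game: Grundy value = 50. Running XOR: 47 XOR 50 = 29
octal game heap: Grundy value = 58. Running XOR: 29 XOR 58 = 39
Kayles strip: Grundy value = 0. Running XOR: 39 XOR 0 = 39
Nim pile: Grundy value = 6. Running XOR: 39 XOR 6 = 33
The combined Grundy value is 33.

33


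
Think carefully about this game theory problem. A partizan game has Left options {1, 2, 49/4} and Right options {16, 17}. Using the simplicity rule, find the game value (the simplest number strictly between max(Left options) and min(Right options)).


Left options: {1, 2, 49/4}, max = 49/4
Right options: {16, 17}, min = 16
All options are numbers and max(Left) < min(Right), so by the simplicity theorem the value is the simplest (earliest-born) number strictly between 49/4 and 16.
Integers 13 through 15 all lie strictly between 49/4 and 16.
Among integers, the simplest (lowest birthday = smallest |n|; 0 is born on day 0, +-n on day n) is 13.
No non-integer in the interval can be simpler: if x is a non-integer in the interval, then floor(x) or ceil(x) also lies in the interval (the interval contains an integer), and both are proper prefixes of x's sign expansion, i.e. born earlier. So the game value is 13.
Game value = 13

13


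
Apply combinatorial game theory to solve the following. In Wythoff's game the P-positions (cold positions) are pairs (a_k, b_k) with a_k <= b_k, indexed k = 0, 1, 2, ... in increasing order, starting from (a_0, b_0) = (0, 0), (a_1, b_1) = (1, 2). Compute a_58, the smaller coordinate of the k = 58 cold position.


By Wythoff's theorem, a_k = floor(k * phi) and b_k = floor(k * phi^2) = a_k + k, where phi = (1 + sqrt(5))/2 is the golden ratio.
phi = (1 + sqrt(5))/2 = 1.618034
k = 58
k * phi = 58 * 1.618034 = 93.845971
a_58 = floor(k * phi) = 93

93


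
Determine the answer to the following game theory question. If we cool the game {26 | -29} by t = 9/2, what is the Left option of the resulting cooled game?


Original game: {26 | -29} (a switch {a | b} with a > b).
Cooling by t (for t below the temperature (a - b)/2 = 55/2) taxes each move by t: {a | b} cooled by t is {a - t | b + t}.
Cooling amount: t = 9/2
Cooled Left option: 26 - 9/2 = 43/2
Cooled Right option: -29 + 9/2 = -49/2
Cooled game: {43/2 | -49/2}
Left option = 43/2

43/2


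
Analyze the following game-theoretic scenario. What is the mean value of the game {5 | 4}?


Game = {5 | 4}, a switch {a | b} with numbers a > b.
Its thermograph has left wall a - t and right wall b + t, which meet at t = (a - b)/2, where both equal (a + b)/2. So the mast (mean value) is at (a + b)/2.
Mean = (5 + (4))/2 = 9/2 = 9/2

9/2


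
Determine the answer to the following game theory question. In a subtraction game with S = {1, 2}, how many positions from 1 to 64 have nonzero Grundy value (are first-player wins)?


Subtraction set S = {1, 2}, so G(n) = n mod 3.
G(n) = 0 when n is a multiple of 3.
Multiples of 3 in [1, 64]: 21
N-positions (nonzero Grundy) = 64 - 21 = 43

43


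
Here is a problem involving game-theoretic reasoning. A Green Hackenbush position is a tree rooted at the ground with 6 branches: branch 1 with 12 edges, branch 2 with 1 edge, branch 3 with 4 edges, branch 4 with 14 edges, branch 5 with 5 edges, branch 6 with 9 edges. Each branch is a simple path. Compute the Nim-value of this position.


The tree has 6 branches from the ground vertex.
In Green Hackenbush, the Nim-value of a simple path of length k is k.
Branch 1: length 12, Nim-value = 12
Branch 2: length 1, Nim-value = 1
Branch 3: length 4, Nim-value = 4
Branch 4: length 14, Nim-value = 14
Branch 5: length 5, Nim-value = 5
Branch 6: length 9, Nim-value = 9
Total Nim-value = XOR of all branch values:
0 XOR 12 = 12
12 XOR 1 = 13
13 XOR 4 = 9
9 XOR 14 = 7
7 XOR 5 = 2
2 XOR 9 = 11
Nim-value of the tree = 11

11


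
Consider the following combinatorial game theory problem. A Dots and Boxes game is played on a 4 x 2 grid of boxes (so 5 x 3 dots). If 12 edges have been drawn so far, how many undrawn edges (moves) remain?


Grid: 4 x 2 boxes, i.e. 5 rows and 3 columns of dots.
Horizontal edges: (rows + 1) * cols = 5 * 2 = 10
Vertical edges: rows * (cols + 1) = 4 * 3 = 12
Total edges: 10 + 12 = 22
Edges drawn: 12
Remaining: 22 - 12 = 10

10


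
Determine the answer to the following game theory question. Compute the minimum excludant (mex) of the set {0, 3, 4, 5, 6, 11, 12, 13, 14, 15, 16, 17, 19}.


Set = {0, 3, 4, 5, 6, 11, 12, 13, 14, 15, 16, 17, 19}
0 is in the set.
1 is NOT in the set. This is the mex.
mex = 1

1


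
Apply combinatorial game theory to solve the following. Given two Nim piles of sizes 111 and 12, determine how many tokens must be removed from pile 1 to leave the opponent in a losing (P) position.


Piles: 111 and 12
Current XOR: 111 XOR 12 = 99 (non-zero, so this is an N-position).
To make the XOR zero, we need to find a move that balances the piles.
For pile 1 (size 111): target = 111 XOR 99 = 12
We reduce pile 1 from 111 to 12.
Tokens removed: 111 - 12 = 99
Verification: 12 XOR 12 = 0

99


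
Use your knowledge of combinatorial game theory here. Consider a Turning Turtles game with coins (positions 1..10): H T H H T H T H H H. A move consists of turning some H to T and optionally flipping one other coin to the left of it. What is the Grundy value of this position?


Coins: H T H H T H T H H H
Key fact: a single head at position k behaves exactly like a Nim heap of size k (turning it to T and optionally flipping a coin at j < k corresponds to moving the heap from k to j, or to 0), and heads combine as a disjunctive sum (two heads at the same place would cancel, matching j XOR j = 0). So the Nim-value is the XOR of the 1-indexed positions of the heads.
Face-up positions (1-indexed): [1, 3, 4, 6, 8, 9, 10]
XOR 0 with 1: 0 XOR 1 = 1
XOR 1 with 3: 1 XOR 3 = 2
XOR 2 with 4: 2 XOR 4 = 6
XOR 6 with 6: 6 XOR 6 = 0
XOR 0 with 8: 0 XOR 8 = 8
XOR 8 with 9: 8 XOR 9 = 1
XOR 1 with 10: 1 XOR 10 = 11
Nim-value = 11

11


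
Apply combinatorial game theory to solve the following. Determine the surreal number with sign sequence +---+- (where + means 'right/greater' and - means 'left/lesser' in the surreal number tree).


Sign expansion: +---+-
Rule: track bounds (lo, hi), initially (-inf, +inf). On '+', the current value becomes lo and we move to the simplest number in (value, hi): value + 1 if hi = +inf, otherwise the midpoint (value + hi)/2. On '-', the current value becomes hi and we move to value - 1 if lo = -inf, otherwise the midpoint (lo + value)/2.
Start at 0.
Step 1: sign = +, move right. Bounds: (0, +inf). Value = 1
Step 2: sign = -, move left. Bounds: (0, 1). Value = 1/2
Step 3: sign = -, move left. Bounds: (0, 1/2). Value = 1/4
Step 4: sign = -, move left. Bounds: (0, 1/4). Value = 1/8
Step 5: sign = +, move right. Bounds: (1/8, 1/4). Value = 3/16
Step 6: sign = -, move left. Bounds: (1/8, 3/16). Value = 5/32
The surreal number with sign expansion +---+- is 5/32.

5/32


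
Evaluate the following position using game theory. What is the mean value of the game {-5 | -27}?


Game = {-5 | -27}, a switch {a | b} with numbers a > b.
Its thermograph has left wall a - t and right wall b + t, which meet at t = (a - b)/2, where both equal (a + b)/2. So the mast (mean value) is at (a + b)/2.
Mean = (-5 + (-27))/2 = -32/2 = -16

-16


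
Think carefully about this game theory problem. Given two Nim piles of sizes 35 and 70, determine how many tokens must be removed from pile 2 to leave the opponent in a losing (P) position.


Piles: 35 and 70
Current XOR: 35 XOR 70 = 101 (non-zero, so this is an N-position).
To make the XOR zero, we need to find a move that balances the piles.
For pile 2 (size 70): target = 70 XOR 101 = 35
We reduce pile 2 from 70 to 35.
Tokens removed: 70 - 35 = 35
Verification: 35 XOR 35 = 0

35


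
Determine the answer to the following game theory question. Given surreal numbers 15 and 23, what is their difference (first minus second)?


x = 15, y = 23
x - y = 15 - 23 = -8

-8


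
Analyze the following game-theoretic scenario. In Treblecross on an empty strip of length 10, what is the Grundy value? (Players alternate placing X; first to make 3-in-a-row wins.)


Treblecross: place X on empty cells; 3-in-a-row wins.
Playing within two cells of an existing X lets the opponent win at once, so sensible play treats the cells i-2..i+2 around each X as dead. The player left with no safe cell loses, so this is a normal-play take-away game on strips of safe cells.
Placing X at cell i (0-indexed) of a strip of k safe cells leaves independent strips of sizes max(0, i-2) and max(0, k-i-3). Hence G(k) = mex{ G(max(0,i-2)) XOR G(max(0,k-i-3)) : 0 <= i < k }, with G(0) = 0.
G(1): splits (0,0):0^0=0 -> mex({0}) = 1
G(2): splits (0,0):0^0=0 -> mex({0}) = 1
G(3): splits (0,0):0^0=0 -> mex({0}) = 1
G(4): splits (0,1):0^1=1 (0,0):0^0=0 -> mex({0, 1}) = 2
G(5): splits (0,2):0^1=1 (0,1):0^1=1 (0,0):0^0=0 -> mex({0, 1}) = 2
G(6) = mex({1}) = 0
G(7) = mex({0, 1, 2}) = 3
G(8) = mex({0, 1, 2}) = 3
G(9) = mex({0, 2}) = 1
G(10) = mex({0, 2, 3}) = 1
Therefore G(10) = 1.

1


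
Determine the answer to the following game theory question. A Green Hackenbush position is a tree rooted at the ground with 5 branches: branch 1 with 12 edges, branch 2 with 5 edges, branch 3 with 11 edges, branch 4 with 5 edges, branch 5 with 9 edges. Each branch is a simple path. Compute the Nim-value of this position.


The tree has 5 branches from the ground vertex.
In Green Hackenbush, the Nim-value of a simple path of length k is k.
Branch 1: length 12, Nim-value = 12
Branch 2: length 5, Nim-value = 5
Branch 3: length 11, Nim-value = 11
Branch 4: length 5, Nim-value = 5
Branch 5: length 9, Nim-value = 9
Total Nim-value = XOR of all branch values:
0 XOR 12 = 12
12 XOR 5 = 9
9 XOR 11 = 2
2 XOR 5 = 7
7 XOR 9 = 14
Nim-value of the tree = 14

14


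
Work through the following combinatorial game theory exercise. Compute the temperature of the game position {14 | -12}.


The game is {14 | -12}, a switch {a | b} with numbers a > b.
Cooling {a | b} by t gives {a - t | b + t}, which stops being hot when a - t = b + t, i.e. at t = (a - b)/2. So the temperature of a switch is (a - b)/2.
Temperature = (Left option - Right option) / 2
= (14 - (-12)) / 2
= 26 / 2
= 13

13


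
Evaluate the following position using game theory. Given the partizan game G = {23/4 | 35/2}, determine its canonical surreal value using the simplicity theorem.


Left options: {23/4}, max = 23/4
Right options: {35/2}, min = 35/2
All options are numbers and max(Left) < min(Right), so by the simplicity theorem the value is the simplest (earliest-born) number strictly between 23/4 and 35/2.
Integers 6 through 17 all lie strictly between 23/4 and 35/2.
Among integers, the simplest (lowest birthday = smallest |n|; 0 is born on day 0, +-n on day n) is 6.
No non-integer in the interval can be simpler: if x is a non-integer in the interval, then floor(x) or ceil(x) also lies in the interval (the interval contains an integer), and both are proper prefixes of x's sign expansion, i.e. born earlier. So the game value is 6.
Game value = 6

6


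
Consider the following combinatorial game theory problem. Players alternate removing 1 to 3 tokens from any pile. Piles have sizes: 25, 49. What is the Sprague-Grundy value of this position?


Subtraction set: {1, 2, 3}
For this subtraction set, G(n) = n mod 4 (period = max + 1 = 4).
Pile 1 (size 25): G(25) = 25 mod 4 = 1
Pile 2 (size 49): G(49) = 49 mod 4 = 1
Total Grundy value = XOR of all: 1 XOR 1 = 0

0


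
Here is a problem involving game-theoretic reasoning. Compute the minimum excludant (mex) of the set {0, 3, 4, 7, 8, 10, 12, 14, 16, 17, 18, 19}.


Set = {0, 3, 4, 7, 8, 10, 12, 14, 16, 17, 18, 19}
0 is in the set.
1 is NOT in the set. This is the mex.
mex = 1

1


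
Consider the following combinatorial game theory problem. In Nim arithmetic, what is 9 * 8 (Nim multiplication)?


Nim multiplication is bilinear over XOR: (u XOR v) * w = (u*w) XOR (v*w).
So we split each operand into its bit components and XOR the pairwise Nim products.
9 = 1 + 8 (as XOR of powers of 2).
8 = 8 (as XOR of powers of 2).
Using the standard Nim-product table on single bits:
  2*2 = 3,   2*4 = 8,   2*8 = 12,
  4*4 = 6,   4*8 = 11,  8*8 = 13,
and  1*x = x (identity), k*l = l*k (commutative).
Pairwise Nim products:
  1 * 8 = 8
  8 * 8 = 13
XOR them: 8 XOR 13 = 5.
Result: 9 * 8 = 5 (in Nim).

5


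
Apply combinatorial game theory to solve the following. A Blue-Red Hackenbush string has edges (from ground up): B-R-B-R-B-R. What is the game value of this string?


Edges (from ground): B-R-B-R-B-R
By Berlekamp's sign-expansion rule, a Blue-Red Hackenbush stalk has the value of the surreal number whose sign sequence is the edge sequence with B -> + and R -> -.
Sign sequence: +-+-+-
Trace the sign expansion in the surreal number tree, starting from 0:
Edge 1: B (sign +) -> bounds (0, +inf), value = 1
Edge 2: R (sign -) -> bounds (0, 1), value = 1/2
Edge 3: B (sign +) -> bounds (1/2, 1), value = 3/4
Edge 4: R (sign -) -> bounds (1/2, 3/4), value = 5/8
Edge 5: B (sign +) -> bounds (5/8, 3/4), value = 11/16
Edge 6: R (sign -) -> bounds (5/8, 11/16), value = 21/32
Game value = 21/32

21/32


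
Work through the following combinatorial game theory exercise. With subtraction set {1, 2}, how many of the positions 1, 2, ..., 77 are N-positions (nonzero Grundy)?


Subtraction set S = {1, 2}, so G(n) = n mod 3.
G(n) = 0 when n is a multiple of 3.
Multiples of 3 in [1, 77]: 25
N-positions (nonzero Grundy) = 77 - 25 = 52

52
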